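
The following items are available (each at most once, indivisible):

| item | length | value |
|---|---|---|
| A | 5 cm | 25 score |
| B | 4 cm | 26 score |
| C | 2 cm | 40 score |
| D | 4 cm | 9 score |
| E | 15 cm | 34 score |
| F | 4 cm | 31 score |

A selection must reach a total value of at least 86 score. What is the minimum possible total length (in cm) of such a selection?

10

Subsets with value ≥ 86, sorted by total length:
- B+C+F: length 10, value 97
- A+C+F: length 11, value 96
Minimum length: 10 cm.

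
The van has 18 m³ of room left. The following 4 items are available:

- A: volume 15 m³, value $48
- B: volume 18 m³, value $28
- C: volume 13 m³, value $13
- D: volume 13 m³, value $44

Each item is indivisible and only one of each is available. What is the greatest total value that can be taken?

Check high-value combinations within 18 m³:
- A: volume 15, value 48
- D: volume 13, value 44
- B: volume 18, value 28
- C: volume 13, value 13
Best: $48.

$48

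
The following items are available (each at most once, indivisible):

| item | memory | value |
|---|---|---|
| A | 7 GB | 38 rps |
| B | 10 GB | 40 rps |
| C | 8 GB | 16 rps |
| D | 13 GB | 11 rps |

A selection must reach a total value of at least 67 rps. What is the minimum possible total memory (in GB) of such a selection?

17

Subsets with value ≥ 67, sorted by total memory:
- A+B: memory 17, value 78
- A+B+C: memory 25, value 94
- A+B+D: memory 30, value 89
- B+C+D: memory 31, value 67
Minimum memory: 17 GB.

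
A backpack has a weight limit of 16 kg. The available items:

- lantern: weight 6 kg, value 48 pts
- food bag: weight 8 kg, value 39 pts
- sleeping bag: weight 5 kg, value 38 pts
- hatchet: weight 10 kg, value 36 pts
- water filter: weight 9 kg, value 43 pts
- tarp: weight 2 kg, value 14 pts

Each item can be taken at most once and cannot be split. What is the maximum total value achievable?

Check high-value combinations within 16 kg:
- lantern+food bag+tarp: weight 6+8+2=16, value 48+39+14=101
- lantern+sleeping bag+tarp: weight 6+5+2=13, value 48+38+14=100
- sleeping bag+water filter+tarp: weight 5+9+2=16, value 38+43+14=95
- lantern+water filter: weight 6+9=15, value 48+43=91
- food bag+sleeping bag+tarp: weight 8+5+2=15, value 39+38+14=91
Best: 101 pts.

101 pts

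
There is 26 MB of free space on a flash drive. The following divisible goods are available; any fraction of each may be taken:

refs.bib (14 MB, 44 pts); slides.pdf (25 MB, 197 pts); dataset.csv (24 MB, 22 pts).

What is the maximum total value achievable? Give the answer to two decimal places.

200.14

Take in order of value per unit:
- slides.pdf (197/25 per unit): all 25 → value 197, running total 197.00
- refs.bib (44/14 per unit): 1 of 14 → value 1×44/14 = 3.1429, running total 200.14
Total 200.14.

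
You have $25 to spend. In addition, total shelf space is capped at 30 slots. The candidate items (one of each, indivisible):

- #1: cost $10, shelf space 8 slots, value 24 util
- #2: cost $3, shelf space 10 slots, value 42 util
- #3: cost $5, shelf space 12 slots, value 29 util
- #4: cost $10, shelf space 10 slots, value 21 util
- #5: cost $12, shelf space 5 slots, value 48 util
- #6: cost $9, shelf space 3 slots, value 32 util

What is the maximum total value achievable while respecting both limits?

122 util

Feasible sets respecting both limits:
- #2+#5+#6: cost 24, shelf space 18, value 122
- #2+#3+#5: cost 20, shelf space 27, value 119
- #1+#2+#5: cost 25, shelf space 23, value 114
- #2+#4+#5: cost 25, shelf space 25, value 111
Best: 122 util.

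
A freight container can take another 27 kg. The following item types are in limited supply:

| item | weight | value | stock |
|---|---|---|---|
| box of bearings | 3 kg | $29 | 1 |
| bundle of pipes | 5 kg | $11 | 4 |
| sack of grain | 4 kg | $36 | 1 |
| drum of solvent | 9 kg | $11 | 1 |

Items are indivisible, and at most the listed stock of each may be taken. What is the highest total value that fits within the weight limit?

Best selections within weight 27 and stock limits:
- 1×box of bearings + 4×bundle of pipes + 1×sack of grain: weight 27, value 109
- 1×box of bearings + 3×bundle of pipes + 1×sack of grain: weight 22, value 98
- 1×box of bearings + 2×bundle of pipes + 1×sack of grain + 1×drum of solvent: weight 26, value 98
- 1×box of bearings + 2×bundle of pipes + 1×sack of grain: weight 17, value 87
Best: $109.

$109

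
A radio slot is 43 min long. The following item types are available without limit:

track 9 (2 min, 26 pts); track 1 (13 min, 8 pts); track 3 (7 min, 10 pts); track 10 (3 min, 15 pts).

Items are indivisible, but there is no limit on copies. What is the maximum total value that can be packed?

Best value-per-unit is track 9 at 26/2, and filling with it alone uses duration 21×2=42. No mix of the others beats 21×26 = 546.

546 pts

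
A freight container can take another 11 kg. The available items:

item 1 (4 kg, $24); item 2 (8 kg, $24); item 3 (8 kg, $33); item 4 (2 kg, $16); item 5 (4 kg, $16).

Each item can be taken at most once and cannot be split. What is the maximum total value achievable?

$56

This is a 0/1 knapsack; check combinations near the capacity.
- item 1+item 4+item 5: weight 4+2+4=10, value 24+16+16=56
- item 3+item 4: weight 8+2=10, value 33+16=49
- item 1+item 4: weight 4+2=6, value 24+16=40
- item 1+item 5: weight 4+4=8, value 24+16=40
- item 2+item 4: weight 8+2=10, value 24+16=40
Best: $56.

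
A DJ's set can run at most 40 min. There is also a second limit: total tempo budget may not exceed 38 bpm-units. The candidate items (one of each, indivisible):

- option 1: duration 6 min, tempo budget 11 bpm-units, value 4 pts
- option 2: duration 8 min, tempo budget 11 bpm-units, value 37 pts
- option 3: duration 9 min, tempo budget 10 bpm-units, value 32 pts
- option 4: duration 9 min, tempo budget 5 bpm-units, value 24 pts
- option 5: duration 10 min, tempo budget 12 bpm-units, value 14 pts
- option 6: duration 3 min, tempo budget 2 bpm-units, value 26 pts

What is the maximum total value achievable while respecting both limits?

119 pts

Feasible sets respecting both limits:
- option 2+option 3+option 4+option 6: duration 29, tempo budget 28, value 119
- option 2+option 3+option 5+option 6: duration 30, tempo budget 35, value 109
- option 2+option 3+option 4+option 5: duration 36, tempo budget 38, value 107
Best: 119 pts.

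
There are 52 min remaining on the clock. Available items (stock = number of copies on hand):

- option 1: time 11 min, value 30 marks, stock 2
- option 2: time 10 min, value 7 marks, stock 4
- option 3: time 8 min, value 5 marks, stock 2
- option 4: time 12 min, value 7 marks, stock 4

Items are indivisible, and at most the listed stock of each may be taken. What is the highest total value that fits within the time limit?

Best selections within time 52 and stock limits:
- 2×option 1 + 3×option 2: time 52, value 81
- 2×option 1 + 2×option 2 + 1×option 3: time 50, value 79
- 2×option 1 + 1×option 2 + 1×option 3 + 1×option 4: time 52, value 79
- 2×option 1 + 1×option 2 + 2×option 3: time 48, value 77
Best: 81 marks.

81 marks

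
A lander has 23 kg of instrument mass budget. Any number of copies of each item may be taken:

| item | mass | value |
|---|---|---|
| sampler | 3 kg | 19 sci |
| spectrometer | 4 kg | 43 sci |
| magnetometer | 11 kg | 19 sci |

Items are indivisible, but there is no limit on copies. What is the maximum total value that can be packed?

Best value-per-unit is spectrometer at 43/4; filling with it alone gives 5×43 = 215.
Optimal mix: 1×sampler + 5×spectrometer → mass 23, value 234.

234 sci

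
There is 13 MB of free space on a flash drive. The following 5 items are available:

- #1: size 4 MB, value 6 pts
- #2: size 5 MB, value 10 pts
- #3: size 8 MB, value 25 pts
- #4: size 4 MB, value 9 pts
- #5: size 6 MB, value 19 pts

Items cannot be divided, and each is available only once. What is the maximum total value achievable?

Check high-value combinations within 13 MB:
- #2+#3: size 5+8=13, value 10+25=35
- #3+#4: size 8+4=12, value 25+9=34
- #1+#3: size 4+8=12, value 6+25=31
Best: 35 pts.

35 pts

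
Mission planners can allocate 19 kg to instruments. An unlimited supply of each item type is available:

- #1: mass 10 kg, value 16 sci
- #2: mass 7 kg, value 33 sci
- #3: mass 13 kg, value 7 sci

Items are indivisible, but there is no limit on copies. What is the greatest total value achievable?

66 sci

Best value-per-unit is #2 at 33/7, and filling with it alone uses mass 2×7=14. No mix of the others beats 2×33 = 66.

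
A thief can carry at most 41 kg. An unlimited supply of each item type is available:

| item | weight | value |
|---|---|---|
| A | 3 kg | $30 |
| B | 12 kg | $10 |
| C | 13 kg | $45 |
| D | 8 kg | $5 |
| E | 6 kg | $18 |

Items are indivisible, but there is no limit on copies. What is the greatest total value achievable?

$390

Best value-per-unit is A at 30/3, and filling with it alone uses weight 13×3=39. No mix of the others beats 13×30 = 390.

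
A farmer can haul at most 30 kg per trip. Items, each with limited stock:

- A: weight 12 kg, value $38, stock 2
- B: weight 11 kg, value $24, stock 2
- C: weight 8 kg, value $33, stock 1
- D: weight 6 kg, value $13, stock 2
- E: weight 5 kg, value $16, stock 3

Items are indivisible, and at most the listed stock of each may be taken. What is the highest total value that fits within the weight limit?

$103

Best selections within weight 30 and stock limits:
- 1×A + 1×C + 2×E: weight 30, value 103
- 1×C + 1×D + 3×E: weight 29, value 94
- 2×A + 1×E: weight 29, value 92
- 1×C + 2×D + 2×E: weight 30, value 91
Best: $103.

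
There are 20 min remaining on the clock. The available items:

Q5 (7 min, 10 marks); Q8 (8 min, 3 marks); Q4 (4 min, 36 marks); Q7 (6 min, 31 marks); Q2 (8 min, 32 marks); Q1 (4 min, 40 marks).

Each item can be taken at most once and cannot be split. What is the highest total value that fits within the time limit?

108 marks

Check high-value combinations within 20 min:
- Q4+Q2+Q1: time 4+8+4=16, value 36+32+40=108
- Q4+Q7+Q1: time 4+6+4=14, value 36+31+40=107
- Q7+Q2+Q1: time 6+8+4=18, value 31+32+40=103
- Q4+Q7+Q2: time 4+6+8=18, value 36+31+32=99
- Q5+Q4+Q1: time 7+4+4=15, value 10+36+40=86
Best: 108 marks.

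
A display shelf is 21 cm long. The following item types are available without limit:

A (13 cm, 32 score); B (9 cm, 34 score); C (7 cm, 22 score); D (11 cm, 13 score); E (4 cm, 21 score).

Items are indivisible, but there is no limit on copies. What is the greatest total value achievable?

Best value-per-unit is E at 21/4, and filling with it alone uses length 5×4=20. No mix of the others beats 5×21 = 105.

105 score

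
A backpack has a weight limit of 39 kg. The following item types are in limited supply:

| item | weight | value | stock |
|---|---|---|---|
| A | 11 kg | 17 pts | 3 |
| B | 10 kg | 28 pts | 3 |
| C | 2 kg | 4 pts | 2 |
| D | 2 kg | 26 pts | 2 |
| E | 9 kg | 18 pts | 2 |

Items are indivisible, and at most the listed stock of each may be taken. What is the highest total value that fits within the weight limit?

Top feasible selections:
- 3×B + 2×C + 2×D: weight 38, value 144
- 3×B + 1×C + 2×D: weight 36, value 140
Best: 144 pts.

144 pts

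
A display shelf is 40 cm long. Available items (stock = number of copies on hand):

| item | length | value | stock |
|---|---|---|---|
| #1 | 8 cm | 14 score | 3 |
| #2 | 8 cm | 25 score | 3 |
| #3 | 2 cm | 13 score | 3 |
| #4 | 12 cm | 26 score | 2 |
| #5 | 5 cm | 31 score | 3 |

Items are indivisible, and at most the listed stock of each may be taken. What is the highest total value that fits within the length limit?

182 score

Best selections within length 40 and stock limits:
- 2×#2 + 3×#3 + 3×#5: length 37, value 182
- 3×#2 + 3×#3 + 2×#5: length 40, value 176
Best: 182 score.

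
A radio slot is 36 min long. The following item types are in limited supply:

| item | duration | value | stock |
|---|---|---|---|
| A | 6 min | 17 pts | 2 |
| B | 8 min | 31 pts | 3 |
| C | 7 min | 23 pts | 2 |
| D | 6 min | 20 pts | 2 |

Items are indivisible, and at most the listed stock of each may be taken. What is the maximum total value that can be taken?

Top feasible selections:
- 3×B + 2×D: duration 36, value 133
- 1×A + 3×B + 1×D: duration 36, value 130
Best: 133 pts.

133 pts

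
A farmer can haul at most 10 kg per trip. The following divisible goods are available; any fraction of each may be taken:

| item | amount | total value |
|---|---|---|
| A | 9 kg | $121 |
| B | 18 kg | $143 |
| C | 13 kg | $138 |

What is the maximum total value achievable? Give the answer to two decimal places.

131.62

Take in order of value per unit:
- A (121/9 per unit): all 9 → value 121, running total 121.00
- C (138/13 per unit): 1 of 13 → value 1×138/13 = 10.6154, running total 131.62
Total 131.62.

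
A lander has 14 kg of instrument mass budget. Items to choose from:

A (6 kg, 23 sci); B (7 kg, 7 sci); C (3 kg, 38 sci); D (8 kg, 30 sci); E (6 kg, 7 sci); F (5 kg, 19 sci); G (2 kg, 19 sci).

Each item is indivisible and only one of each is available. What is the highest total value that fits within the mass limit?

Check high-value combinations within 14 kg:
- C+D+G: mass 3+8+2=13, value 38+30+19=87
- A+C+G: mass 6+3+2=11, value 23+38+19=80
- A+C+F: mass 6+3+5=14, value 23+38+19=80
- C+F+G: mass 3+5+2=10, value 38+19+19=76
Best: 87 sci.

87 sci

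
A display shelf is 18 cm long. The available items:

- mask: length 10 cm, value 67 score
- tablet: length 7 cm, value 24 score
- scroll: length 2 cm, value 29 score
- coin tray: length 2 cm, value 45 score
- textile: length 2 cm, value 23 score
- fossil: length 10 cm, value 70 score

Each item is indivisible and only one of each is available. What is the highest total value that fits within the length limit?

167 score

This is a 0/1 knapsack; check combinations near the capacity.
- scroll+coin tray+textile+fossil: length 2+2+2+10=16, value 29+45+23+70=167
- mask+scroll+coin tray+textile: length 10+2+2+2=16, value 67+29+45+23=164
- scroll+coin tray+fossil: length 2+2+10=14, value 29+45+70=144
- mask+scroll+coin tray: length 10+2+2=14, value 67+29+45=141
- coin tray+textile+fossil: length 2+2+10=14, value 45+23+70=138
Best: 167 score.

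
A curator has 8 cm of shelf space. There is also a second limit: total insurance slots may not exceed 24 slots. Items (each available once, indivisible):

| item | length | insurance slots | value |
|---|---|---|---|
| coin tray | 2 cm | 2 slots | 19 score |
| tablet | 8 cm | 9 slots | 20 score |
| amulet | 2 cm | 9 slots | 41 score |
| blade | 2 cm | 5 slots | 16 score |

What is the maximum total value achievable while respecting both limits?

Feasible sets respecting both limits:
- coin tray+amulet+blade: length 6, insurance slots 16, value 76
- coin tray+amulet: length 4, insurance slots 11, value 60
- amulet+blade: length 4, insurance slots 14, value 57
- amulet: length 2, insurance slots 9, value 41
Best: 76 score.

76 score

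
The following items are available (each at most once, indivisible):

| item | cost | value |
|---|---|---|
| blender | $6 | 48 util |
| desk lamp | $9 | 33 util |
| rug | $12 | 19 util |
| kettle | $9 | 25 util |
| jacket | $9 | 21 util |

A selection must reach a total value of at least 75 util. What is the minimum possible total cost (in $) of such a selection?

Subsets with value ≥ 75, sorted by total cost:
- blender+desk lamp: cost 15, value 81
- blender+desk lamp+kettle: cost 24, value 106
Minimum cost: 15 $.

15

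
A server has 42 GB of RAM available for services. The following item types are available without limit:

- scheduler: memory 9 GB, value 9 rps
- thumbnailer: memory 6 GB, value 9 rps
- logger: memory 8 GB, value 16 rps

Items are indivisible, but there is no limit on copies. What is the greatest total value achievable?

80 rps

Best value-per-unit is logger at 16/8, and filling with it alone uses memory 5×8=40. No mix of the others beats 5×16 = 80.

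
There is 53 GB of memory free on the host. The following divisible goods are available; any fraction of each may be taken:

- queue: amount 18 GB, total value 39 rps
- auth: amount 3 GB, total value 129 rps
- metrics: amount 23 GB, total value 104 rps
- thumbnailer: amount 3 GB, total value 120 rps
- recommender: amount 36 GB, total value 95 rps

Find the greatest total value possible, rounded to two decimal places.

416.33

Take in order of value per unit:
- auth (129/3 per unit): all 3 → value 129, running total 129.00
- thumbnailer (120/3 per unit): all 3 → value 120, running total 249.00
- metrics (104/23 per unit): all 23 → value 104, running total 353.00
- recommender (95/36 per unit): 24 of 36 → value 24×95/36 = 63.3333, running total 416.33
Total 416.33.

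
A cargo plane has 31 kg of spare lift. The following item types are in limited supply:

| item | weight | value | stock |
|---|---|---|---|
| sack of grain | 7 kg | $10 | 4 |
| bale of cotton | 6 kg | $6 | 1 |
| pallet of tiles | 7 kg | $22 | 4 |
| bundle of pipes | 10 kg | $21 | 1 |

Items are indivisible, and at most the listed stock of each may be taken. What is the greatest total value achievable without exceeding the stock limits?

Top feasible selections:
- 4×pallet of tiles: weight 28, value 88
- 3×pallet of tiles + 1×bundle of pipes: weight 31, value 87
- 1×sack of grain + 3×pallet of tiles: weight 28, value 76
- 1×sack of grain + 2×pallet of tiles + 1×bundle of pipes: weight 31, value 75
Best: $88.

$88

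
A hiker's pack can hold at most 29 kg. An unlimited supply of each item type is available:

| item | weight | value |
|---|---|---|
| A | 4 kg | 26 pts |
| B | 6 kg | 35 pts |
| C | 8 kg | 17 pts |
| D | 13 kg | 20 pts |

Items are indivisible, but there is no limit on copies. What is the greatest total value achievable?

182 pts

Best value-per-unit is A at 26/4, and filling with it alone uses weight 7×4=28. No mix of the others beats 7×26 = 182.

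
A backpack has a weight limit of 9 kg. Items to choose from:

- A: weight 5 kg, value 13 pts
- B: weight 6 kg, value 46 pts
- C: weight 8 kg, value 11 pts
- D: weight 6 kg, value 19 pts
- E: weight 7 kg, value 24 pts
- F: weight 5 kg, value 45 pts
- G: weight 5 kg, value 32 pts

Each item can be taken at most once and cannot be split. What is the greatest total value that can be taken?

This is a 0/1 knapsack; check combinations near the capacity.
- B: weight 6, value 46
- F: weight 5, value 45
- G: weight 5, value 32
- E: weight 7, value 24
- D: weight 6, value 19
Best: 46 pts.

46 pts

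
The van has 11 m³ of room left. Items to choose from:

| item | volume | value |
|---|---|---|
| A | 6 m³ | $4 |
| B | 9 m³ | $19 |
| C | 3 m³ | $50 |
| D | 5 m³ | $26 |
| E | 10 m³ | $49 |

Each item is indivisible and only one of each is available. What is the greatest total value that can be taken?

$76

This is a 0/1 knapsack; check combinations near the capacity.
- C+D: volume 3+5=8, value 50+26=76
- A+C: volume 6+3=9, value 4+50=54
- C: volume 3, value 50
- E: volume 10, value 49
Best: $76.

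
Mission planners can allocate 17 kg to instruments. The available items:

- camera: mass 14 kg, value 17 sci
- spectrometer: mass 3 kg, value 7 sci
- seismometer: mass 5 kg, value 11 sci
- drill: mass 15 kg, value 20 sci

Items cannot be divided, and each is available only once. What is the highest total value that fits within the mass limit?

24 sci

Check high-value combinations within 17 kg:
- camera+spectrometer: mass 14+3=17, value 17+7=24
- drill: mass 15, value 20
- spectrometer+seismometer: mass 3+5=8, value 7+11=18
Best: 24 sci.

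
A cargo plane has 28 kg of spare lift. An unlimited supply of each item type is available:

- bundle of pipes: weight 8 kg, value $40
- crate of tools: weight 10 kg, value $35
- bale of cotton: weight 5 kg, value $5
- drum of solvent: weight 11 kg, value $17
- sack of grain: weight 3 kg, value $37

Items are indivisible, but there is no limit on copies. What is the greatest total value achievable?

$333

Best value-per-unit is sack of grain at 37/3, and filling with it alone uses weight 9×3=27. No mix of the others beats 9×37 = 333.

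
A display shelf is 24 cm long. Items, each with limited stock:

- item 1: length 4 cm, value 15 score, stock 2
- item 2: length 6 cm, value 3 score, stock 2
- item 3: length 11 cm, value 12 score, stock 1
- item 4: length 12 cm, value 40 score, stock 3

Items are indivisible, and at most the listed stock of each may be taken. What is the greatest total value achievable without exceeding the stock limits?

Top feasible selections:
- 2×item 4: length 24, value 80
- 2×item 1 + 1×item 4: length 20, value 70
Best: 80 score.

80 score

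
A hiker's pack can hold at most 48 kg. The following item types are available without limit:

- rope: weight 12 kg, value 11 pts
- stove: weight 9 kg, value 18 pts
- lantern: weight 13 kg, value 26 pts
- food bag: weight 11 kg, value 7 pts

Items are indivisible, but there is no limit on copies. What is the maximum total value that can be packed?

96 pts

Best value-per-unit is stove at 18/9; filling with it alone gives 5×18 = 90.
Optimal mix: 1×stove + 3×lantern → weight 48, value 96.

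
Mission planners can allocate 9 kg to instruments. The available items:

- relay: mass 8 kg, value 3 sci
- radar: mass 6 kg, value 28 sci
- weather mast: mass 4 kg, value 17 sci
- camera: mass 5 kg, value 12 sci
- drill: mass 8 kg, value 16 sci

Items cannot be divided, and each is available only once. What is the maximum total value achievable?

Check high-value combinations within 9 kg:
- weather mast+camera: mass 4+5=9, value 17+12=29
- radar: mass 6, value 28
- weather mast: mass 4, value 17
- drill: mass 8, value 16
Best: 29 sci.

29 sci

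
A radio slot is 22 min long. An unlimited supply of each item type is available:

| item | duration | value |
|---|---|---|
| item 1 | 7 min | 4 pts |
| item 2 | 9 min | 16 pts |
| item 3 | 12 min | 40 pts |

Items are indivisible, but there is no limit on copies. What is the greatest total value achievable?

Best value-per-unit is item 3 at 40/12; filling with it alone gives 1×40 = 40.
Optimal mix: 1×item 2 + 1×item 3 → duration 21, value 56.

56 pts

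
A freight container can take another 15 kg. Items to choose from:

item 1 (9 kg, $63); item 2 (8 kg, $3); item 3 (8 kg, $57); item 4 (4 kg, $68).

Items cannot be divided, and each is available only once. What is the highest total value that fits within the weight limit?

$131

This is a 0/1 knapsack; check combinations near the capacity.
- item 1+item 4: weight 9+4=13, value 63+68=131
- item 3+item 4: weight 8+4=12, value 57+68=125
- item 2+item 4: weight 8+4=12, value 3+68=71
- item 4: weight 4, value 68
- item 1: weight 9, value 63
Best: $131.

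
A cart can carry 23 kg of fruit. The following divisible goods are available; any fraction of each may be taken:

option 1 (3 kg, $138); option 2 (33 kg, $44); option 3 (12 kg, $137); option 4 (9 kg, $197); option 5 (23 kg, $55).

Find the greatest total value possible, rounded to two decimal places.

Take in order of value per unit:
- option 1 (138/3 per unit): all 3 → value 138, running total 138.00
- option 4 (197/9 per unit): all 9 → value 197, running total 335.00
- option 3 (137/12 per unit): 11 of 12 → value 11×137/12 = 125.5833, running total 460.58
Total 460.58.

460.58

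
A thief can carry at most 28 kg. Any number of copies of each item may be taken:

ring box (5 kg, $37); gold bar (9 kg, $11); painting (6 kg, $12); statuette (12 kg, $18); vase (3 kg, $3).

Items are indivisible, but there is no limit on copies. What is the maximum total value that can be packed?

Best value-per-unit is ring box at 37/5; filling with it alone gives 5×37 = 185.
Optimal mix: 5×ring box + 1×vase → weight 28, value 188.

$188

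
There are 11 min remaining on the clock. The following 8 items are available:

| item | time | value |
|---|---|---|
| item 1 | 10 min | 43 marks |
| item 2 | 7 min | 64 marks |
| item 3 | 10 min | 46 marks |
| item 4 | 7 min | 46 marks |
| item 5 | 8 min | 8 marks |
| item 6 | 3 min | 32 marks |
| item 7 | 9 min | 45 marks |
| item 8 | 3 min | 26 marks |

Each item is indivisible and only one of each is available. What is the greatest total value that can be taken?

Check high-value combinations within 11 min:
- item 2+item 6: time 7+3=10, value 64+32=96
- item 2+item 8: time 7+3=10, value 64+26=90
- item 4+item 6: time 7+3=10, value 46+32=78
Best: 96 marks.

96 marks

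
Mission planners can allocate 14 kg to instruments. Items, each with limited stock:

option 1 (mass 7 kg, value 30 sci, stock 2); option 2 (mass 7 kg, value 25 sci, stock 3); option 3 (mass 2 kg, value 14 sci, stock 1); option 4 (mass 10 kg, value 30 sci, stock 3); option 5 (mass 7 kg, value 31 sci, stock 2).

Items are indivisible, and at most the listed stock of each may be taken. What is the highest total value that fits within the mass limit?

62 sci

Top feasible selections:
- 2×option 5: mass 14, value 62
- 1×option 1 + 1×option 5: mass 14, value 61
- 2×option 1: mass 14, value 60
Best: 62 sci.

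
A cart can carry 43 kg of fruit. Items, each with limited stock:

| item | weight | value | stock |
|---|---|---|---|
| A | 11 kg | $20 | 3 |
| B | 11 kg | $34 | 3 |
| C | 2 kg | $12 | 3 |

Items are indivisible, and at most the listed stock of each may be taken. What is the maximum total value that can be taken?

Best selections within weight 43 and stock limits:
- 3×B + 3×C: weight 39, value 138
- 3×B + 2×C: weight 37, value 126
Best: $138.

$138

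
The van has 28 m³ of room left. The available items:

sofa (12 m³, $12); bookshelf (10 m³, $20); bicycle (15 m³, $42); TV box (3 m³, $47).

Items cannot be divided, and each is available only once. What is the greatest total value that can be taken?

$109

This is a 0/1 knapsack; check combinations near the capacity.
- bookshelf+bicycle+TV box: volume 10+15+3=28, value 20+42+47=109
- bicycle+TV box: volume 15+3=18, value 42+47=89
- sofa+bookshelf+TV box: volume 12+10+3=25, value 12+20+47=79
- bookshelf+TV box: volume 10+3=13, value 20+47=67
Best: $109.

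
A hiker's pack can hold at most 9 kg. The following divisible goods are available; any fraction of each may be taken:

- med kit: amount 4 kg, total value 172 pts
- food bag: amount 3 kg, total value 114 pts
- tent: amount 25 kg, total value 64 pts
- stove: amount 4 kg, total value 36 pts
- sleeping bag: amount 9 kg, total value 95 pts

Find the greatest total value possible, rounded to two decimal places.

307.11

Take in order of value per unit:
- med kit (172/4 per unit): all 4 → value 172, running total 172.00
- food bag (114/3 per unit): all 3 → value 114, running total 286.00
- sleeping bag (95/9 per unit): 2 of 9 → value 2×95/9 = 21.1111, running total 307.11
Total 307.11.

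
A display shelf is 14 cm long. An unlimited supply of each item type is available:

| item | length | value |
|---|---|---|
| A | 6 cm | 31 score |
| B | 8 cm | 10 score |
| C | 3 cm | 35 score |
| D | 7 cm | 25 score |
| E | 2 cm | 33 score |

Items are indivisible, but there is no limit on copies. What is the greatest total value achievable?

Best value-per-unit is E at 33/2, and filling with it alone uses length 7×2=14. No mix of the others beats 7×33 = 231.

231 score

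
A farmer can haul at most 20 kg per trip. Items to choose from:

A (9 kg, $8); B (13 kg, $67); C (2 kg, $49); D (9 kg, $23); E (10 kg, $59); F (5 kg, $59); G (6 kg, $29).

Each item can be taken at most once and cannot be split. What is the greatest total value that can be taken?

Check high-value combinations within 20 kg:
- B+C+F: weight 13+2+5=20, value 67+49+59=175
- C+E+F: weight 2+10+5=17, value 49+59+59=167
- C+F+G: weight 2+5+6=13, value 49+59+29=137
- C+E+G: weight 2+10+6=18, value 49+59+29=137
Best: $175.

$175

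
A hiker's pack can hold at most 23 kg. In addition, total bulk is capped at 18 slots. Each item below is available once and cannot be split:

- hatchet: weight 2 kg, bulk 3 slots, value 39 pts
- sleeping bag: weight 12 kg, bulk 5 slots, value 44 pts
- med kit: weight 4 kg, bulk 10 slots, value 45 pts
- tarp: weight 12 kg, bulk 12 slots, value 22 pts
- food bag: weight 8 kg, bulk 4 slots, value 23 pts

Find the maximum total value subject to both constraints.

Feasible sets respecting both limits:
- hatchet+sleeping bag+med kit: weight 18, bulk 18, value 128
- hatchet+med kit+food bag: weight 14, bulk 17, value 107
- hatchet+sleeping bag+food bag: weight 22, bulk 12, value 106
- sleeping bag+med kit: weight 16, bulk 15, value 89
Best: 128 pts.

128 pts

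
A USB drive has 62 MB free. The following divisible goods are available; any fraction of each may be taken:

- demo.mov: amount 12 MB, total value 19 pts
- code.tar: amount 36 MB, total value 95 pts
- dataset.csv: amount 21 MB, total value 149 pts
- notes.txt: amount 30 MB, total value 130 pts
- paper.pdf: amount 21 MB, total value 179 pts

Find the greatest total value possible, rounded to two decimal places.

414.67

Take in order of value per unit:
- paper.pdf (179/21 per unit): all 21 → value 179, running total 179.00
- dataset.csv (149/21 per unit): all 21 → value 149, running total 328.00
- notes.txt (130/30 per unit): 20 of 30 → value 20×130/30 = 86.6667, running total 414.67
Total 414.67.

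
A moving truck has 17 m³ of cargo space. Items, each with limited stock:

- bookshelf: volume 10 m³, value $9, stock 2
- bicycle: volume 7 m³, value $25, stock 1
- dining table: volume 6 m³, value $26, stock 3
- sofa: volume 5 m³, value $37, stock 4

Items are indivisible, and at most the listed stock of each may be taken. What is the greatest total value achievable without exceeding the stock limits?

$111

Top feasible selections:
- 3×sofa: volume 15, value 111
- 1×dining table + 2×sofa: volume 16, value 100
- 1×bicycle + 2×sofa: volume 17, value 99
- 2×dining table + 1×sofa: volume 17, value 89
Best: $111.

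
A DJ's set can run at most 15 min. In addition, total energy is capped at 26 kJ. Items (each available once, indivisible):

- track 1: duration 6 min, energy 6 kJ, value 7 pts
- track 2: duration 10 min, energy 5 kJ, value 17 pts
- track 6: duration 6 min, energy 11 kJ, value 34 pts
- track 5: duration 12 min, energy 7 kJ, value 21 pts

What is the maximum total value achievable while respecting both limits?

Feasible sets respecting both limits:
- track 1+track 6: duration 12, energy 17, value 41
- track 6: duration 6, energy 11, value 34
- track 5: duration 12, energy 7, value 21
- track 2: duration 10, energy 5, value 17
Best: 41 pts.

41 pts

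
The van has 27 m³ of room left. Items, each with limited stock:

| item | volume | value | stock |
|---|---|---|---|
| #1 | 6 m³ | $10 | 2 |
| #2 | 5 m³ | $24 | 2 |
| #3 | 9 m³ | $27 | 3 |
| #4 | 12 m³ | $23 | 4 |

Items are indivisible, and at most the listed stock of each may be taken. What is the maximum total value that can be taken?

Top feasible selections:
- 1×#1 + 2×#2 + 1×#3: volume 25, value 85
- 3×#3: volume 27, value 81
Best: $85.

$85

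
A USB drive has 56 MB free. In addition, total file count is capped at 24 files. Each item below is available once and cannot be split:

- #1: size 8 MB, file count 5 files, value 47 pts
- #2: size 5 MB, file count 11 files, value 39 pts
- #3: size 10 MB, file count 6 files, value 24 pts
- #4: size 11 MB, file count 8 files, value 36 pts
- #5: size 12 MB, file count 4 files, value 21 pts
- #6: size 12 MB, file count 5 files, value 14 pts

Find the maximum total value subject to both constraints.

128 pts

Feasible sets respecting both limits:
- #1+#3+#4+#5: size 41, file count 23, value 128
- #1+#2+#4: size 24, file count 24, value 122
- #1+#3+#4+#6: size 41, file count 24, value 121
- #1+#4+#5+#6: size 43, file count 22, value 118
Best: 128 pts.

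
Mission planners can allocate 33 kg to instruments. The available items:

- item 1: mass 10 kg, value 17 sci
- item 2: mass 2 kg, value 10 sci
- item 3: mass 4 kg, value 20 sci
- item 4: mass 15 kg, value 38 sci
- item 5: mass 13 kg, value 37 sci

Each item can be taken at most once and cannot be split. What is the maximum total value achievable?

95 sci

Check high-value combinations within 33 kg:
- item 3+item 4+item 5: mass 4+15+13=32, value 20+38+37=95
- item 2+item 4+item 5: mass 2+15+13=30, value 10+38+37=85
- item 1+item 2+item 3+item 4: mass 10+2+4+15=31, value 17+10+20+38=85
Best: 95 sci.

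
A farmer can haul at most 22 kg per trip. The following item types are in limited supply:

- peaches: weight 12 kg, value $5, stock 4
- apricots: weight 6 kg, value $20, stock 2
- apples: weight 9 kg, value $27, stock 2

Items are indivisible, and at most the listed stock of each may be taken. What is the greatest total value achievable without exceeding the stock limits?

Top feasible selections:
- 2×apricots + 1×apples: weight 21, value 67
- 2×apples: weight 18, value 54
- 1×apricots + 1×apples: weight 15, value 47
Best: $67.

$67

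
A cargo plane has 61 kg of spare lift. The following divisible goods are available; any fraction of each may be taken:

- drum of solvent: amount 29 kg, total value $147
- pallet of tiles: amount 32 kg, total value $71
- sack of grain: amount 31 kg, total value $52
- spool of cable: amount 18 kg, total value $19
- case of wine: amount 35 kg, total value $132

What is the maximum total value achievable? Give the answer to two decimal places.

267.69

Take in order of value per unit:
- drum of solvent (147/29 per unit): all 29 → value 147, running total 147.00
- case of wine (132/35 per unit): 32 of 35 → value 32×132/35 = 120.6857, running total 267.69
Total 267.69.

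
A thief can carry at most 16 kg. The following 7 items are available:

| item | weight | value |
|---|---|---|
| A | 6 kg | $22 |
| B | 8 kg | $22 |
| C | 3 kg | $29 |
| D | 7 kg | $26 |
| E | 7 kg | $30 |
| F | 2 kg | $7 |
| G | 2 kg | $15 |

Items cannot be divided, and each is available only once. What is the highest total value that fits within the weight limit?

$81

Check high-value combinations within 16 kg:
- C+E+F+G: weight 3+7+2+2=14, value 29+30+7+15=81
- A+C+E: weight 6+3+7=16, value 22+29+30=81
- C+D+F+G: weight 3+7+2+2=14, value 29+26+7+15=77
- A+C+D: weight 6+3+7=16, value 22+29+26=77
Best: $81.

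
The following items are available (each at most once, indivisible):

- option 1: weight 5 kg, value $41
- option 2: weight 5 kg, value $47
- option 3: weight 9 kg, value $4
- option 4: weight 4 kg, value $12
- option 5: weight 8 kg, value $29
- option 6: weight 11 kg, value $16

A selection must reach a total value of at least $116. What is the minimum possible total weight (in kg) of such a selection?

18

Subsets with value ≥ 116, sorted by total weight:
- option 1+option 2+option 5: weight 18, value 117
- option 1+option 2+option 4+option 5: weight 22, value 129
Minimum weight: 18 kg.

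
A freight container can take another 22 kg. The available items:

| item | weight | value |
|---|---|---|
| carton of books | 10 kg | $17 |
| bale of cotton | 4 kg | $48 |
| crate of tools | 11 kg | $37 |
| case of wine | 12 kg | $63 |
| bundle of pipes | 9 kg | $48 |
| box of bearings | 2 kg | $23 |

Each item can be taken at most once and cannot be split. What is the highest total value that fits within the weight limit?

Check high-value combinations within 22 kg:
- bale of cotton+case of wine+box of bearings: weight 4+12+2=18, value 48+63+23=134
- bale of cotton+bundle of pipes+box of bearings: weight 4+9+2=15, value 48+48+23=119
- bale of cotton+case of wine: weight 4+12=16, value 48+63=111
Best: $134.

$134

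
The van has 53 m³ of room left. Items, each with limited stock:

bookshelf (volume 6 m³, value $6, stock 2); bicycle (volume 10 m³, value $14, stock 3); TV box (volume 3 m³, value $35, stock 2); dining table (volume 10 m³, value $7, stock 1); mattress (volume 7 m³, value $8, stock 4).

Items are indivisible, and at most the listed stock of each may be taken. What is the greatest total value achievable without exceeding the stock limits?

$128

Top feasible selections:
- 3×bicycle + 2×TV box + 2×mattress: volume 50, value 128
- 1×bookshelf + 2×bicycle + 2×TV box + 3×mattress: volume 53, value 128
- 3×bicycle + 2×TV box + 1×dining table + 1×mattress: volume 53, value 127
Best: $128.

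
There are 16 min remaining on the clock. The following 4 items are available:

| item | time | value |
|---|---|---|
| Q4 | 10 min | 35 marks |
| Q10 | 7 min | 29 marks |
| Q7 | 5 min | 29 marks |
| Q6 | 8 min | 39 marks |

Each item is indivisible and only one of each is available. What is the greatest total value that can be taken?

68 marks

Check high-value combinations within 16 min:
- Q7+Q6: time 5+8=13, value 29+39=68
- Q10+Q6: time 7+8=15, value 29+39=68
- Q4+Q7: time 10+5=15, value 35+29=64
Best: 68 marks.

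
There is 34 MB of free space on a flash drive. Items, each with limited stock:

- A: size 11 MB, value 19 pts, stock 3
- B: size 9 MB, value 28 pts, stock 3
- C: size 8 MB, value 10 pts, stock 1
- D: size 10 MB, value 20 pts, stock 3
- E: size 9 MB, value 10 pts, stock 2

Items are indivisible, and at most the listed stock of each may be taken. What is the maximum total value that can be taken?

Top feasible selections:
- 3×B: size 27, value 84
- 2×B + 1×D: size 28, value 76
Best: 84 pts.

84 pts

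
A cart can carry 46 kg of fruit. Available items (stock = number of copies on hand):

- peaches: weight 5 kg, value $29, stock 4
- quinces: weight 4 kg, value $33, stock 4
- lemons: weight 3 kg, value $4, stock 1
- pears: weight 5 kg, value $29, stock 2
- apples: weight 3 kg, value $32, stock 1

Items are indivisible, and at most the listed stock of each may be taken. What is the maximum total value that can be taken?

$309

Best selections within weight 46 and stock limits:
- 3×peaches + 4×quinces + 2×pears + 1×apples: weight 44, value 309
- 4×peaches + 4×quinces + 1×pears + 1×apples: weight 44, value 309
- 4×peaches + 4×quinces + 2×pears: weight 46, value 306
Best: $309.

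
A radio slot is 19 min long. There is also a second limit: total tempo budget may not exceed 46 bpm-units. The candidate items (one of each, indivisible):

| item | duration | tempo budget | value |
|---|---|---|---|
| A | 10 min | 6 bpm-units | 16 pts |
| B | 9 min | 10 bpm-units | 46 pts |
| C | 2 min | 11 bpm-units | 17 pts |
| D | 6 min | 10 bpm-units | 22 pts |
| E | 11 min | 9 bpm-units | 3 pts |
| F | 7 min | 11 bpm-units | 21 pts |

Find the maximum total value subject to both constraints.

85 pts

Feasible sets respecting both limits:
- B+C+D: duration 17, tempo budget 31, value 85
- B+C+F: duration 18, tempo budget 32, value 84
- B+D: duration 15, tempo budget 20, value 68
- B+F: duration 16, tempo budget 21, value 67
Best: 85 pts.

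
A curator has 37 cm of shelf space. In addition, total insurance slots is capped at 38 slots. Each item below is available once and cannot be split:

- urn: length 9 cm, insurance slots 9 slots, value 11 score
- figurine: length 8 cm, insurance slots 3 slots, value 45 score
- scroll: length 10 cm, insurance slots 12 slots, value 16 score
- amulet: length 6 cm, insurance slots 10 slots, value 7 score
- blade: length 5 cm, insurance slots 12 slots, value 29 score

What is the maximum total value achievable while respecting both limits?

101 score

Feasible sets respecting both limits:
- urn+figurine+scroll+blade: length 32, insurance slots 36, value 101
- figurine+scroll+amulet+blade: length 29, insurance slots 37, value 97
- urn+figurine+amulet+blade: length 28, insurance slots 34, value 92
Best: 101 score.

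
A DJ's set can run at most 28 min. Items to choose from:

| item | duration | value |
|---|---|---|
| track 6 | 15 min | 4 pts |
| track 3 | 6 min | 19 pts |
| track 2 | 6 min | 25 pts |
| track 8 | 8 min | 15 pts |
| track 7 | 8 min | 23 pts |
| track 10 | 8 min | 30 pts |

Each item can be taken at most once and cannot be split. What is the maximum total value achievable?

97 pts

Check high-value combinations within 28 min:
- track 3+track 2+track 7+track 10: duration 6+6+8+8=28, value 19+25+23+30=97
- track 3+track 2+track 8+track 10: duration 6+6+8+8=28, value 19+25+15+30=89
- track 3+track 2+track 8+track 7: duration 6+6+8+8=28, value 19+25+15+23=82
- track 2+track 7+track 10: duration 6+8+8=22, value 25+23+30=78
Best: 97 pts.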